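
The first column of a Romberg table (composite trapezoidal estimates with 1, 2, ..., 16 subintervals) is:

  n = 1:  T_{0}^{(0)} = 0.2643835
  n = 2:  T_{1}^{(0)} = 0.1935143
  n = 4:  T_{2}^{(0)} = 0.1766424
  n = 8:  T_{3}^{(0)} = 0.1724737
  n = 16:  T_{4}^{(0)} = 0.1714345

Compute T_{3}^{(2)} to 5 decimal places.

0.17109

T_{2}^{(1)} = 0.1766424 + (0.1766424 − 0.1935143)/3 = 0.1710184
T_{3}^{(1)} = 0.1724737 + (0.1724737 − 0.1766424)/3 = 0.1710841
T_{3}^{(2)} = 0.1710841 + (0.1710841 − 0.1710184)/15 = 0.1710885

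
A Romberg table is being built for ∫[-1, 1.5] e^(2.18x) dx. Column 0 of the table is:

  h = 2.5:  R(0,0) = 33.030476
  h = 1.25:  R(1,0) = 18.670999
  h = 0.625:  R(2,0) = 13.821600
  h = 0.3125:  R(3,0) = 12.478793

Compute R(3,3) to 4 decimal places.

Richardson extrapolation on the trapezoidal column (denominator 4−1=3):
R(1,1) = 18.670999 + (18.670999 − 33.030476)/3 = 13.884507
R(2,1) = 13.821600 + (13.821600 − 18.670999)/3 = 12.205134
R(3,1) = (4·12.478793 − 13.821600) / 3 = 12.031191
R(2,2) = 12.205134 + (12.205134 − 13.884507)/15 = 12.093176
R(3,2) = 12.031191 + (12.031191 − 12.205134)/15 = 12.019595
R(3,3) = (64·12.019595 − 12.093176) / 63 = 12.018427

12.0184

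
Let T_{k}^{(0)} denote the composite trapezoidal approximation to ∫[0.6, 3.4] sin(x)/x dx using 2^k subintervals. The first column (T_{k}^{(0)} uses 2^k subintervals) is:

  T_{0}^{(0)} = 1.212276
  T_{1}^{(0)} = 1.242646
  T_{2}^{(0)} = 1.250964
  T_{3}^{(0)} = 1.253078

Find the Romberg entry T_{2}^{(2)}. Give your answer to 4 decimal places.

1.2538

Richardson extrapolation on the trapezoidal column (denominator 4−1=3):
T_{1}^{(1)} = (4·1.242646 − 1.212276) / 3 = 1.252769
T_{2}^{(1)} = (4·1.250964 − 1.242646) / 3 = 1.253737
T_{2}^{(2)} = (16·1.253737 − 1.252769) / 15 = 1.253802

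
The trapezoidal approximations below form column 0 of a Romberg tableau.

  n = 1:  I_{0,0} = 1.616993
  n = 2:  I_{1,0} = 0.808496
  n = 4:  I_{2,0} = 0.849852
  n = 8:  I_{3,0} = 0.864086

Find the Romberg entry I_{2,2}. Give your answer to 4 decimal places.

Richardson extrapolation on the trapezoidal column (denominator 4−1=3):
I_{1,1} = 0.808496 + (0.808496 − 1.616993)/3 = 0.538997
I_{2,1} = 0.849852 + (0.849852 − 0.808496)/3 = 0.863637
I_{2,2} = (16·0.863637 − 0.538997) / 15 = 0.885280
(Column j=1 coincides with Simpson's rule on the same nodes.)

0.8853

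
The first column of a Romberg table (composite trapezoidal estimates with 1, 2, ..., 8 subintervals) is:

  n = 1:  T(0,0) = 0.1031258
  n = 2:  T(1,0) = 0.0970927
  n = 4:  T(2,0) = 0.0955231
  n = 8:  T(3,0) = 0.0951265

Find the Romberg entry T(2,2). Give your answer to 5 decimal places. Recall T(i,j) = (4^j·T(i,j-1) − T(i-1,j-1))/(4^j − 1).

0.09499

Richardson extrapolation on the trapezoidal column (denominator 4−1=3):
T(1,1) = 0.0970927 + (0.0970927 − 0.1031258)/3 = 0.0950817
T(2,1) = (4·0.0955231 − 0.0970927) / 3 = 0.0949999
T(2,2) = 0.0949999 + (0.0949999 − 0.0950817)/15 = 0.0949944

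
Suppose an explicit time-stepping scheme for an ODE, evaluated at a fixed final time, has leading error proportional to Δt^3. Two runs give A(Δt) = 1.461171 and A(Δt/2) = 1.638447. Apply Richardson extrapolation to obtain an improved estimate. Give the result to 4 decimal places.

1.6638

Extrapolated value = (8·A(Δt/2) − A(Δt)) / (8 − 1)
= (8·1.638447 − 1.461171) / 7
= 11.646405 / 7 = 1.663772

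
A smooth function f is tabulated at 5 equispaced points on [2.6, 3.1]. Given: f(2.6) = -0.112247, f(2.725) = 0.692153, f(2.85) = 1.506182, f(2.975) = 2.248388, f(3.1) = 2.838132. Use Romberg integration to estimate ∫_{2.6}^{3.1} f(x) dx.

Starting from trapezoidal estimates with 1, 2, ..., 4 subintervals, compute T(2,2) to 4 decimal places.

T(0,0) (trapezoid, 1 panel, h=0.5000): 0.681471
T(1,0) (trapezoid, 2 panels, h=0.2500): 0.717281
T(2,0) (trapezoid, 4 panels, h=0.1250): 0.726208
T(1,1) = 0.717281 + (0.717281 − 0.681471)/3 = 0.729218
T(2,1) = 0.726208 + (0.726208 − 0.717281)/3 = 0.729184
T(2,2) = 0.729184 + (0.729184 − 0.729218)/15 = 0.729182

0.7292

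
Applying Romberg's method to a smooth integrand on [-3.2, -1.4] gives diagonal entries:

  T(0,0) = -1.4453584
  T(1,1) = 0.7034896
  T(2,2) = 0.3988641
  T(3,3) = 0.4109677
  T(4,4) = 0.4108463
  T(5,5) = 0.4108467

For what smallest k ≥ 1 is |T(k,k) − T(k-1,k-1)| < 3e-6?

|T(1,1) − T(0,0)| = 2.1488480 ≥ 3e-6
|T(2,2) − T(1,1)| = 0.3046255 ≥ 3e-6
|T(3,3) − T(2,2)| = 0.0121036 ≥ 3e-6
|T(4,4) − T(3,3)| = 0.0001214 ≥ 3e-6
|T(5,5) − T(4,4)| = 0.0000004 < 3e-6

k = 5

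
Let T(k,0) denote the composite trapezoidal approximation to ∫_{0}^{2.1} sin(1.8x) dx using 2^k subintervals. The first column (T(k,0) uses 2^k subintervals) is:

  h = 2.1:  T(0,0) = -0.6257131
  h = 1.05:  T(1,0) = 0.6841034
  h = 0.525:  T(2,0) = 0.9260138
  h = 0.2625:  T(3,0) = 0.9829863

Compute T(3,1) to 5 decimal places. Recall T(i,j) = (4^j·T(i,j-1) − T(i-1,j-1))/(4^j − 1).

1.00198

Richardson extrapolation on the trapezoidal column (denominator 4−1=3):
T(3,1) = (4·0.9829863 − 0.9260138) / 3 = 1.0019771
(Column j=1 coincides with Simpson's rule on the same nodes.)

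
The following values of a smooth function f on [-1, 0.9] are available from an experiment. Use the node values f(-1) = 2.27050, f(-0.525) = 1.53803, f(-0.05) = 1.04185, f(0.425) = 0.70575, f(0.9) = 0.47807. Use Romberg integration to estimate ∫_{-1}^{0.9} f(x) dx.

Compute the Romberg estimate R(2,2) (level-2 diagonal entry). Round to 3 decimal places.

2.186

R(0,0) (trapezoid, 1 panel, h=1.9000): 2.61114
R(1,0) (trapezoid, 2 panels, h=0.9500): 2.29533
R(2,0) (trapezoid, 4 panels, h=0.4750): 2.21346
R(1,1) = 2.29533 + (2.29533 − 2.61114)/3 = 2.19006
R(2,1) = 2.21346 + (2.21346 − 2.29533)/3 = 2.18617
R(2,2) = 2.18617 + (2.18617 − 2.19006)/15 = 2.18591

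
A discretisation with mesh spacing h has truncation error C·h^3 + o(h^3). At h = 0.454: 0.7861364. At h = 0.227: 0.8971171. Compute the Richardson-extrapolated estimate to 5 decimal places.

The leading error scales as h^3; refining by a factor of 2 reduces it by 2^3 = 8.
Extrapolated value = (8·A(h/2) − A(h)) / (8 − 1)
= (8·0.8971171 − 0.7861364) / 7
= 6.3908004 / 7 = 0.9129715

0.91297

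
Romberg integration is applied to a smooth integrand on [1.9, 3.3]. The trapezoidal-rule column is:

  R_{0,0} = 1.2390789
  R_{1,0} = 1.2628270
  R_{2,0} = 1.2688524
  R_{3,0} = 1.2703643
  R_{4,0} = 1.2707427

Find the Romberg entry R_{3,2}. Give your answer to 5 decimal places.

R_{2,1} = (4·1.2688524 − 1.2628270) / 3 = 1.2708609
R_{3,1} = (4·1.2703643 − 1.2688524) / 3 = 1.2708683
R_{3,2} = 1.2708683 + (1.2708683 − 1.2708609)/15 = 1.2708688
(Column j=1 coincides with Simpson's rule on the same nodes.)

1.27087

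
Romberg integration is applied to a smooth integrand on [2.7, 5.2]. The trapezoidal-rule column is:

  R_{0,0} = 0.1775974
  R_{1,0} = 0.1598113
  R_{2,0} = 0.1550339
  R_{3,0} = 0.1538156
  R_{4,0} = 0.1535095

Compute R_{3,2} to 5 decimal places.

0.15341

Richardson extrapolation on the trapezoidal column (denominator 4−1=3):
R_{2,1} = (4·0.1550339 − 0.1598113) / 3 = 0.1534414
R_{3,1} = 0.1538156 + (0.1538156 − 0.1550339)/3 = 0.1534095
R_{3,2} = 0.1534095 + (0.1534095 − 0.1534414)/15 = 0.1534074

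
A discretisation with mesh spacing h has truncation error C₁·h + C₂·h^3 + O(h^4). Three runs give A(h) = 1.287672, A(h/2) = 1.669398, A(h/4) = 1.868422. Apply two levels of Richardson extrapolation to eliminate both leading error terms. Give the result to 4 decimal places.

First eliminate the h term (factor 2^1 = 2):
  B₁ = (2·1.669398 − 1.287672)/1 = 2.051124
  B₂ = (2·1.868422 − 1.669398)/1 = 2.067446
Then eliminate the h^3 term (factor 2^3 = 8):
  (8·2.067446 − 2.051124)/7 = 2.069778

2.0698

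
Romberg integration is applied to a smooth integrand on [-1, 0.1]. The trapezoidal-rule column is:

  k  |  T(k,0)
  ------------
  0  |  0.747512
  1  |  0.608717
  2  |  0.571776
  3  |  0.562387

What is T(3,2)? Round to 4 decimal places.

T(2,1) = 0.571776 + (0.571776 − 0.608717)/3 = 0.559462
T(3,1) = (4·0.562387 − 0.571776) / 3 = 0.559257
T(3,2) = (16·0.559257 − 0.559462) / 15 = 0.559243

0.5592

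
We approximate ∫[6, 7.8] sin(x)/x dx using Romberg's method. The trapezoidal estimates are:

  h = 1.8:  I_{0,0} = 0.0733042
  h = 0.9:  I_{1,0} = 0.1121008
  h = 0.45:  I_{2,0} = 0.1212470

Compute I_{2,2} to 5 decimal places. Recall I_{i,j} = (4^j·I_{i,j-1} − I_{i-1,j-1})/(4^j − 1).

0.12425

I_{1,1} = 0.1121008 + (0.1121008 − 0.0733042)/3 = 0.1250330
I_{2,1} = (4·0.1212470 − 0.1121008) / 3 = 0.1242957
I_{2,2} = 0.1242957 + (0.1242957 − 0.1250330)/15 = 0.1242465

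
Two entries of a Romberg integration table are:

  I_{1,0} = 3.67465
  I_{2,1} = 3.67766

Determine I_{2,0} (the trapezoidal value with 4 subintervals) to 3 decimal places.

3.677

From I_{2,1} = (4·I_{2,0} − I_{1,0})/3, solve for I_{2,0}:
4·I_{2,0} = 3·3.67766 + 3.67465 = 14.70763
I_{2,0} = 3.67691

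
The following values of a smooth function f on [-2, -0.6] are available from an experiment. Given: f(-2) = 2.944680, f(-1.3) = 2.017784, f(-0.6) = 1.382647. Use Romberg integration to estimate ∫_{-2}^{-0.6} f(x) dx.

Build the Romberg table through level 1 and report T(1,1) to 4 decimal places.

T(0,0) (trapezoid, 1 panel, h=1.4000): 3.029129
T(1,0) (trapezoid, 2 panels, h=0.7000): 2.927013
T(1,1) = 2.927013 + (2.927013 − 3.029129)/3 = 2.892974

2.8930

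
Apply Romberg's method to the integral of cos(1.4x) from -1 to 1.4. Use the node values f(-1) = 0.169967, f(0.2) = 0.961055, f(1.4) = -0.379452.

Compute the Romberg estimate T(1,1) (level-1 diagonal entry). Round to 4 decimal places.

T(0,0) (trapezoid, 1 panel, h=2.4000): -0.251382
T(1,0) (trapezoid, 2 panels, h=1.2000): 1.027575
T(1,1) = 1.027575 + (1.027575 − (-0.251382))/3 = 1.453894

1.4539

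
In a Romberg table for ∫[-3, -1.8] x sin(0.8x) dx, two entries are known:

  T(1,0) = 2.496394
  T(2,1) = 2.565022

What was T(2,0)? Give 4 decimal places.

From T(2,1) = (4·T(2,0) − T(1,0))/3, solve for T(2,0):
4·T(2,0) = 3·2.565022 + 2.496394 = 10.191460
T(2,0) = 2.547865

2.5479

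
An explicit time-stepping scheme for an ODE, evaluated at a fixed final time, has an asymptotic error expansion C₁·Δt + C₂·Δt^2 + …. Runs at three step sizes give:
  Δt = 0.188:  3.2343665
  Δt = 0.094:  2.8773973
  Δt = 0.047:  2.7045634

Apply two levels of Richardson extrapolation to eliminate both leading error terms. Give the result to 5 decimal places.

First eliminate the Δt term (factor 2^1 = 2):
  B₁ = (2·2.8773973 − 3.2343665)/1 = 2.5204281
  B₂ = (2·2.7045634 − 2.8773973)/1 = 2.5317295
Then eliminate the Δt^2 term (factor 2^2 = 4):
  (4·2.5317295 − 2.5204281)/3 = 2.5354966

2.53550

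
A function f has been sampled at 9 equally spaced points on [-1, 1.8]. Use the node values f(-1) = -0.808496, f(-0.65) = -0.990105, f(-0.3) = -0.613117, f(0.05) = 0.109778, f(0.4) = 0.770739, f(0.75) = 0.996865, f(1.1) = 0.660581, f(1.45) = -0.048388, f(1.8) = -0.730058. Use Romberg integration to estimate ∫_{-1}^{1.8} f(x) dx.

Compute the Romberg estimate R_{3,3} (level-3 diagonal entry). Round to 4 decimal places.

R_{0,0} (trapezoid, 1 panel, h=2.8000): -2.153976
R_{1,0} (trapezoid, 2 panels, h=1.4000): 0.002047
R_{2,0} (trapezoid, 4 panels, h=0.7000): 0.034248
R_{3,0} (trapezoid, 8 panels, h=0.3500): 0.040977
R_{1,1} = 0.002047 + (0.002047 − (-2.153976))/3 = 0.720721
R_{2,1} = 0.034248 + (0.034248 − 0.002047)/3 = 0.044982
R_{3,1} = 0.040977 + (0.040977 − 0.034248)/3 = 0.043220
R_{2,2} = 0.044982 + (0.044982 − 0.720721)/15 = -0.000067
R_{3,2} = 0.043220 + (0.043220 − 0.044982)/15 = 0.043103
R_{3,3} = 0.043103 + (0.043103 − (-0.000067))/63 = 0.043788

0.0438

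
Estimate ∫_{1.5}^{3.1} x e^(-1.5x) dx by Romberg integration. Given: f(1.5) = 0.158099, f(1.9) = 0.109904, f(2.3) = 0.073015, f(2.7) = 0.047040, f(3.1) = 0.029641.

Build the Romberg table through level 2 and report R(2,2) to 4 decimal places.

0.1282

R(0,0) (trapezoid, 1 panel, h=1.6000): 0.150192
R(1,0) (trapezoid, 2 panels, h=0.8000): 0.133508
R(2,0) (trapezoid, 4 panels, h=0.4000): 0.129532
R(1,1) = 0.133508 + (0.133508 − 0.150192)/3 = 0.127947
R(2,1) = 0.129532 + (0.129532 − 0.133508)/3 = 0.128207
R(2,2) = 0.128207 + (0.128207 − 0.127947)/15 = 0.128224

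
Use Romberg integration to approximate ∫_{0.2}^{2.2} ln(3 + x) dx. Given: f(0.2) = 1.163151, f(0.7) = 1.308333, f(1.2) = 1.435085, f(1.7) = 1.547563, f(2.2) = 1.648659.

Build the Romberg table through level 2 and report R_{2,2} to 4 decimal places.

R_{0,0} (trapezoid, 1 panel, h=2.0000): 2.811810
R_{1,0} (trapezoid, 2 panels, h=1.0000): 2.840990
R_{2,0} (trapezoid, 4 panels, h=0.5000): 2.848443
R_{1,1} = 2.840990 + (2.840990 − 2.811810)/3 = 2.850717
R_{2,1} = 2.848443 + (2.848443 − 2.840990)/3 = 2.850927
R_{2,2} = 2.850927 + (2.850927 − 2.850717)/15 = 2.850941

2.8509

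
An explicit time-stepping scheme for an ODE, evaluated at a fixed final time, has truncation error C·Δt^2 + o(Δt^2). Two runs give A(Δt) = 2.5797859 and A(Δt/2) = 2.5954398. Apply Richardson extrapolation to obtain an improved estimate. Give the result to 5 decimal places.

2.60066

The leading error scales as Δt^2; refining by a factor of 2 reduces it by 2^2 = 4.
Extrapolated value = (4·A(Δt/2) − A(Δt)) / (4 − 1)
= (4·2.5954398 − 2.5797859) / 3
= 7.8019733 / 3 = 2.6006578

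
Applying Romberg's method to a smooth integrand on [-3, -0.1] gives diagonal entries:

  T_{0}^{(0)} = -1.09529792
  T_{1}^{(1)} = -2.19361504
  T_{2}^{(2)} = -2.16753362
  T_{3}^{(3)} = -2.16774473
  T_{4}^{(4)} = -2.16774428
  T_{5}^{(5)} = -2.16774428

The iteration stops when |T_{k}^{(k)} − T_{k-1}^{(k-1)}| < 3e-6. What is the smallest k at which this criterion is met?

|T_{1}^{(1)} − T_{0}^{(0)}| = 1.09831712 ≥ 3e-6
|T_{2}^{(2)} − T_{1}^{(1)}| = 0.02608142 ≥ 3e-6
|T_{3}^{(3)} − T_{2}^{(2)}| = 0.00021111 ≥ 3e-6
|T_{4}^{(4)} − T_{3}^{(3)}| = 0.00000045 < 3e-6

k = 4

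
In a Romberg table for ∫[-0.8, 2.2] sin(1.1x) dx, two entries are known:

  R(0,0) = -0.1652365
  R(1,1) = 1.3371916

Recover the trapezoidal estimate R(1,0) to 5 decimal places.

From R(1,1) = (4·R(1,0) − R(0,0))/3, solve for R(1,0):
4·R(1,0) = 3·1.3371916 + (-0.1652365) = 3.8463383
R(1,0) = 0.9615846

0.96158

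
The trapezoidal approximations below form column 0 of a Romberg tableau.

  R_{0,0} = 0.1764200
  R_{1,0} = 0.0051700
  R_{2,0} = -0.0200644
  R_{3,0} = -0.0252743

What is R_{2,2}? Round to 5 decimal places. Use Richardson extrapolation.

R_{1,1} = (4·0.0051700 − 0.1764200) / 3 = -0.0519133
R_{2,1} = (4·(-0.0200644) − 0.0051700) / 3 = -0.0284759
R_{2,2} = (16·(-0.0284759) − (-0.0519133)) / 15 = -0.0269134

-0.02691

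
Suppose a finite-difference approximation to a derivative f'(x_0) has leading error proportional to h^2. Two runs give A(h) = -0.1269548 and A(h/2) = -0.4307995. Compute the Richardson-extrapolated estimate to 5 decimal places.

-0.53208

The leading error scales as h^2; refining by a factor of 2 reduces it by 2^2 = 4.
Extrapolated value = (4·A(h/2) − A(h)) / (4 − 1)
= (4·(-0.4307995) − (-0.1269548)) / 3
= -1.5962432 / 3 = -0.5320811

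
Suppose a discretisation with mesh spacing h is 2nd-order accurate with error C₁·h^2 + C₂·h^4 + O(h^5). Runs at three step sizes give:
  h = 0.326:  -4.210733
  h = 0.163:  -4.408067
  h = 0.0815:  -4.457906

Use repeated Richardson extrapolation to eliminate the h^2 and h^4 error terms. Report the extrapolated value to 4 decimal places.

First eliminate the h^2 term (factor 2^2 = 4):
  B₁ = (4·(-4.408067) − (-4.210733))/3 = -4.473845
  B₂ = (4·(-4.457906) − (-4.408067))/3 = -4.474519
Then eliminate the h^4 term (factor 2^4 = 16):
  (16·(-4.474519) − (-4.473845))/15 = -4.474564

-4.4746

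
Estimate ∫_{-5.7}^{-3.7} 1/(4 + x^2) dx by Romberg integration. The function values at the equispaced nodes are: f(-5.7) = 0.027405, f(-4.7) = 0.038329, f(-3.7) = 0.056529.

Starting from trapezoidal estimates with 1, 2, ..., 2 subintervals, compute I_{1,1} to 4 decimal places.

0.0791

I_{0,0} (trapezoid, 1 panel, h=2.0000): 0.083934
I_{1,0} (trapezoid, 2 panels, h=1.0000): 0.080296
I_{1,1} = 0.080296 + (0.080296 − 0.083934)/3 = 0.079083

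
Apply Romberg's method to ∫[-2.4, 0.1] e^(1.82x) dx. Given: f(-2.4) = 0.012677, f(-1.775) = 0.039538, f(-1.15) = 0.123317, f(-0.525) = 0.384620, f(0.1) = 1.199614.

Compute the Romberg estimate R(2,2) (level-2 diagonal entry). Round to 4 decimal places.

0.6539

R(0,0) (trapezoid, 1 panel, h=2.5000): 1.515364
R(1,0) (trapezoid, 2 panels, h=1.2500): 0.911828
R(2,0) (trapezoid, 4 panels, h=0.6250): 0.721013
R(1,1) = 0.911828 + (0.911828 − 1.515364)/3 = 0.710649
R(2,1) = 0.721013 + (0.721013 − 0.911828)/3 = 0.657408
R(2,2) = 0.657408 + (0.657408 − 0.710649)/15 = 0.653859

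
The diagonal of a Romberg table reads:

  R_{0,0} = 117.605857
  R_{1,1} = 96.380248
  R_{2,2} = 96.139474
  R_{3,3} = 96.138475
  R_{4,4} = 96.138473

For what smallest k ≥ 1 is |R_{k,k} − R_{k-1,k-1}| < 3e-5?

|R_{1,1} − R_{0,0}| = 21.225609 ≥ 3e-5
|R_{2,2} − R_{1,1}| = 0.240774 ≥ 3e-5
|R_{3,3} − R_{2,2}| = 0.000999 ≥ 3e-5
|R_{4,4} − R_{3,3}| = 0.000002 < 3e-5

k = 4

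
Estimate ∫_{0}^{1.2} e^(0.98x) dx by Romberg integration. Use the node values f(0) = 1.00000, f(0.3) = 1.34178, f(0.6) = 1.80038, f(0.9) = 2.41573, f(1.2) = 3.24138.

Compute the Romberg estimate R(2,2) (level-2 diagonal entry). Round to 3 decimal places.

R(0,0) (trapezoid, 1 panel, h=1.2000): 2.54483
R(1,0) (trapezoid, 2 panels, h=0.6000): 2.35264
R(2,0) (trapezoid, 4 panels, h=0.3000): 2.30357
R(1,1) = 2.35264 + (2.35264 − 2.54483)/3 = 2.28858
R(2,1) = 2.30357 + (2.30357 − 2.35264)/3 = 2.28721
R(2,2) = 2.28721 + (2.28721 − 2.28858)/15 = 2.28712

2.287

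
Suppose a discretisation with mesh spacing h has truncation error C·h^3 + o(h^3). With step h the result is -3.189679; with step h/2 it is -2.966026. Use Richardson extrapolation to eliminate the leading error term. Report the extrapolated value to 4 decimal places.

-2.9341

Extrapolated value = (8·A(h/2) − A(h)) / (8 − 1)
= (8·(-2.966026) − (-3.189679)) / 7
= -20.538529 / 7 = -2.934076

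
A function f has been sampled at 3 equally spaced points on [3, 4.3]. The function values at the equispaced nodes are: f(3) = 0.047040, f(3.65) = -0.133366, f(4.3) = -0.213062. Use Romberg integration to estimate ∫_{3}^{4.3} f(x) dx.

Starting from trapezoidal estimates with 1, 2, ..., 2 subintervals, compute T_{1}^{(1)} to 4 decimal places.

T_{0}^{(0)} (trapezoid, 1 panel, h=1.3000): -0.107914
T_{1}^{(0)} (trapezoid, 2 panels, h=0.6500): -0.140645
T_{1}^{(1)} = -0.140645 + (-0.140645 − (-0.107914))/3 = -0.151555

-0.1516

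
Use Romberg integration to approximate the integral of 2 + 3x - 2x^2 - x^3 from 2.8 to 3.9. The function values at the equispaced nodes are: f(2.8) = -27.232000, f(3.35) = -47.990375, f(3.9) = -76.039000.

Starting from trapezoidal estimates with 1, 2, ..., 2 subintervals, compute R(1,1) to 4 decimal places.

-54.1260

R(0,0) (trapezoid, 1 panel, h=1.1000): -56.799050
R(1,0) (trapezoid, 2 panels, h=0.5500): -54.794231
R(1,1) = -54.794231 + (-54.794231 − (-56.799050))/3 = -54.125958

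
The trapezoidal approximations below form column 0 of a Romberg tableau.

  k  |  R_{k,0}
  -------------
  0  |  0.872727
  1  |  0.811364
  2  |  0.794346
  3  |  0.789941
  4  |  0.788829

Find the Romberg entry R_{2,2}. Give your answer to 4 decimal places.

0.7885

Richardson extrapolation on the trapezoidal column (denominator 4−1=3):
R_{1,1} = 0.811364 + (0.811364 − 0.872727)/3 = 0.790910
R_{2,1} = 0.794346 + (0.794346 − 0.811364)/3 = 0.788673
R_{2,2} = 0.788673 + (0.788673 − 0.790910)/15 = 0.788524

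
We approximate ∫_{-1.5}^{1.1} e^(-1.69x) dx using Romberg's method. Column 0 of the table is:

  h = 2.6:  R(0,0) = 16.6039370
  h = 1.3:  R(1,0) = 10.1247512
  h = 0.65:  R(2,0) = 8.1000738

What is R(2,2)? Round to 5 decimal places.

Richardson extrapolation on the trapezoidal column (denominator 4−1=3):
R(1,1) = (4·10.1247512 − 16.6039370) / 3 = 7.9650226
R(2,1) = 8.1000738 + (8.1000738 − 10.1247512)/3 = 7.4251813
R(2,2) = (16·7.4251813 − 7.9650226) / 15 = 7.3891919

7.38919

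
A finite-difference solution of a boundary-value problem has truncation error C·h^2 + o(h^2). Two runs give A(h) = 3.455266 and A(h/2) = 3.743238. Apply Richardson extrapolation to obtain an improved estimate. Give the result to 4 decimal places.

3.8392

Extrapolated value = (4·A(h/2) − A(h)) / (4 − 1)
= (4·3.743238 − 3.455266) / 3
= 11.517686 / 3 = 3.839229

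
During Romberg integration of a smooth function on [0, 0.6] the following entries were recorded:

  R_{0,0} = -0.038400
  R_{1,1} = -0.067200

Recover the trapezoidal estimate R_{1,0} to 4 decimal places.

-0.0600

From R_{1,1} = (4·R_{1,0} − R_{0,0})/3, solve for R_{1,0}:
4·R_{1,0} = 3·(-0.067200) + (-0.038400) = -0.240000
R_{1,0} = -0.060000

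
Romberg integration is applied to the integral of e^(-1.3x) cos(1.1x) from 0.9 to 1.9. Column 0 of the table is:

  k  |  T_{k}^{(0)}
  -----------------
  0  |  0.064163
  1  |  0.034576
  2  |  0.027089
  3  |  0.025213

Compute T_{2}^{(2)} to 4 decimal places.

Richardson extrapolation on the trapezoidal column (denominator 4−1=3):
T_{1}^{(1)} = (4·0.034576 − 0.064163) / 3 = 0.024714
T_{2}^{(1)} = 0.027089 + (0.027089 − 0.034576)/3 = 0.024593
T_{2}^{(2)} = (16·0.024593 − 0.024714) / 15 = 0.024585

0.0246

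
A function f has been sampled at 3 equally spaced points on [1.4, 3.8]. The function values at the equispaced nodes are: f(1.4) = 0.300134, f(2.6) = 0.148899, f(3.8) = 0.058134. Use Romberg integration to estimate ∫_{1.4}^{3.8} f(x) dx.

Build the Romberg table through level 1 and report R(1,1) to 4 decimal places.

0.3815

R(0,0) (trapezoid, 1 panel, h=2.4000): 0.429922
R(1,0) (trapezoid, 2 panels, h=1.2000): 0.393640
R(1,1) = 0.393640 + (0.393640 − 0.429922)/3 = 0.381546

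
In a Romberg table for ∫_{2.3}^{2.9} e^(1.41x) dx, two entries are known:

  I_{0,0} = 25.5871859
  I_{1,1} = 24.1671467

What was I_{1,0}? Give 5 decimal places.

From I_{1,1} = (4·I_{1,0} − I_{0,0})/3, solve for I_{1,0}:
4·I_{1,0} = 3·24.1671467 + 25.5871859 = 98.0886260
I_{1,0} = 24.5221565

24.52216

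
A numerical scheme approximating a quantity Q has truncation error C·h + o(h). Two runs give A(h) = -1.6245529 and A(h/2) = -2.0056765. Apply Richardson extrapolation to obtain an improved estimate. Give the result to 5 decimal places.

The leading error scales as h; refining by a factor of 2 reduces it by 2^1 = 2.
Extrapolated value = (2·A(h/2) − A(h)) / (2 − 1)
= (2·(-2.0056765) − (-1.6245529)) / 1
= -2.3868001 / 1 = -2.3868001

-2.38680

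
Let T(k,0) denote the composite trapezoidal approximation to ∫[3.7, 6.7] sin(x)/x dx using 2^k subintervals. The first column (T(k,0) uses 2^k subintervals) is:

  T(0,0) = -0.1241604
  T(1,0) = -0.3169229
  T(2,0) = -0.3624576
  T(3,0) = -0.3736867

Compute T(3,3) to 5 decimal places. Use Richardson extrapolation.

T(1,1) = -0.3169229 + (-0.3169229 − (-0.1241604))/3 = -0.3811771
T(2,1) = (4·(-0.3624576) − (-0.3169229)) / 3 = -0.3776358
T(3,1) = -0.3736867 + (-0.3736867 − (-0.3624576))/3 = -0.3774297
T(2,2) = (16·(-0.3776358) − (-0.3811771)) / 15 = -0.3773997
T(3,2) = -0.3774297 + (-0.3774297 − (-0.3776358))/15 = -0.3774160
T(3,3) = (64·(-0.3774160) − (-0.3773997)) / 63 = -0.3774163

-0.37742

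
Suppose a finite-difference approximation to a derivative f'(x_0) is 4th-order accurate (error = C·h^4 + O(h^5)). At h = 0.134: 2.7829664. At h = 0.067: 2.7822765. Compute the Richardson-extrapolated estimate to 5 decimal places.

The leading error scales as h^4; refining by a factor of 2 reduces it by 2^4 = 16.
Extrapolated value = (16·A(h/2) − A(h)) / (16 − 1)
= (16·2.7822765 − 2.7829664) / 15
= 41.7334576 / 15 = 2.7822305

2.78223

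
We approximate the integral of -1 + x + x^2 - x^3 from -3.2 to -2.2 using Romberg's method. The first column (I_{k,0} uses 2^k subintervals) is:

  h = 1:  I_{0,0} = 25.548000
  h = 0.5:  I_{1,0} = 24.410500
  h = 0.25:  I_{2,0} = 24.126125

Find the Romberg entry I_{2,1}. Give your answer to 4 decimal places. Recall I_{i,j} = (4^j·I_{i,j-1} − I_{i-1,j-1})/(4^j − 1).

24.0313

Richardson extrapolation on the trapezoidal column (denominator 4−1=3):
I_{2,1} = 24.126125 + (24.126125 − 24.410500)/3 = 24.031333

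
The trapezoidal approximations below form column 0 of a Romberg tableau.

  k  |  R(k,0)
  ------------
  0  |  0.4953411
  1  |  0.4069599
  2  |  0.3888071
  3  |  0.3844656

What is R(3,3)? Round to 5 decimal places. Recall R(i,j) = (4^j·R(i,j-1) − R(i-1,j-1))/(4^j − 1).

R(1,1) = 0.4069599 + (0.4069599 − 0.4953411)/3 = 0.3774995
R(2,1) = 0.3888071 + (0.3888071 − 0.4069599)/3 = 0.3827562
R(3,1) = 0.3844656 + (0.3844656 − 0.3888071)/3 = 0.3830184
R(2,2) = 0.3827562 + (0.3827562 − 0.3774995)/15 = 0.3831066
R(3,2) = 0.3830184 + (0.3830184 − 0.3827562)/15 = 0.3830359
R(3,3) = 0.3830359 + (0.3830359 − 0.3831066)/63 = 0.3830348
(Column j=1 coincides with Simpson's rule on the same nodes.)

0.38303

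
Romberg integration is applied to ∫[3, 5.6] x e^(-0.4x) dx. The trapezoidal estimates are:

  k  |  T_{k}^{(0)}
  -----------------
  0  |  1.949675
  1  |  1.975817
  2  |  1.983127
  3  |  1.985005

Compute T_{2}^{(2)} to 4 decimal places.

1.9856

Richardson extrapolation on the trapezoidal column (denominator 4−1=3):
T_{1}^{(1)} = (4·1.975817 − 1.949675) / 3 = 1.984531
T_{2}^{(1)} = (4·1.983127 − 1.975817) / 3 = 1.985564
T_{2}^{(2)} = 1.985564 + (1.985564 − 1.984531)/15 = 1.985633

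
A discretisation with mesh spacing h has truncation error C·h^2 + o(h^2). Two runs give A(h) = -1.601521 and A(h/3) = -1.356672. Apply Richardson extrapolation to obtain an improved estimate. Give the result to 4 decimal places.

Extrapolated value = (9·A(h/3) − A(h)) / (9 − 1)
= (9·(-1.356672) − (-1.601521)) / 8
= -10.608527 / 8 = -1.326066

-1.3261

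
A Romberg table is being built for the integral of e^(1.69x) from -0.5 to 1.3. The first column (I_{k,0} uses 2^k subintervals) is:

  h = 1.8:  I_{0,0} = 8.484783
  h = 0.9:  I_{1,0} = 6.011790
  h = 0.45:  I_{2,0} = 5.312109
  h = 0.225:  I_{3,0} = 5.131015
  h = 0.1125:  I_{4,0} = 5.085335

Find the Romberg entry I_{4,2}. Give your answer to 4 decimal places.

Richardson extrapolation on the trapezoidal column (denominator 4−1=3):
I_{3,1} = 5.131015 + (5.131015 − 5.312109)/3 = 5.070650
I_{4,1} = (4·5.085335 − 5.131015) / 3 = 5.070108
I_{4,2} = (16·5.070108 − 5.070650) / 15 = 5.070072

5.0701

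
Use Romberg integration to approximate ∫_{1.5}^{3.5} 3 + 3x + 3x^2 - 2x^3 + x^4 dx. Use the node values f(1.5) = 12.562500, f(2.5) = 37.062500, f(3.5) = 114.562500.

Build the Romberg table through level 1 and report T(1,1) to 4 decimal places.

T(0,0) (trapezoid, 1 panel, h=2.0000): 127.125000
T(1,0) (trapezoid, 2 panels, h=1.0000): 100.625000
T(1,1) = 100.625000 + (100.625000 − 127.125000)/3 = 91.791667

91.7917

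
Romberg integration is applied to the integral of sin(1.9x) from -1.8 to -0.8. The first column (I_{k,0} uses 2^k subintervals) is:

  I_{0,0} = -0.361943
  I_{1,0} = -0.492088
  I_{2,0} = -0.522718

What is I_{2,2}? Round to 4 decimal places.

-0.5328

I_{1,1} = (4·(-0.492088) − (-0.361943)) / 3 = -0.535470
I_{2,1} = -0.522718 + (-0.522718 − (-0.492088))/3 = -0.532928
I_{2,2} = (16·(-0.532928) − (-0.535470)) / 15 = -0.532759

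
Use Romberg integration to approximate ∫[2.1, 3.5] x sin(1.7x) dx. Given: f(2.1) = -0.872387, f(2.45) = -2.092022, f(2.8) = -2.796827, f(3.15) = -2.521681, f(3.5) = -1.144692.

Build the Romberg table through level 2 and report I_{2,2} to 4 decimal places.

-3.0383

I_{0,0} (trapezoid, 1 panel, h=1.4000): -1.411955
I_{1,0} (trapezoid, 2 panels, h=0.7000): -2.663757
I_{2,0} (trapezoid, 4 panels, h=0.3500): -2.946674
I_{1,1} = -2.663757 + (-2.663757 − (-1.411955))/3 = -3.081024
I_{2,1} = -2.946674 + (-2.946674 − (-2.663757))/3 = -3.040980
I_{2,2} = -3.040980 + (-3.040980 − (-3.081024))/15 = -3.038310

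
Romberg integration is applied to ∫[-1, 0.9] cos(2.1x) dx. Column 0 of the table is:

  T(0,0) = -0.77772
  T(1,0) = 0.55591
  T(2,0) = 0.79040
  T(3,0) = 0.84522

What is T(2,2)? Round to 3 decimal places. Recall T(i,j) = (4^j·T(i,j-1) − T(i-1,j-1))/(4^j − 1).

Richardson extrapolation on the trapezoidal column (denominator 4−1=3):
T(1,1) = 0.55591 + (0.55591 − (-0.77772))/3 = 1.00045
T(2,1) = 0.79040 + (0.79040 − 0.55591)/3 = 0.86856
T(2,2) = (16·0.86856 − 1.00045) / 15 = 0.85977

0.860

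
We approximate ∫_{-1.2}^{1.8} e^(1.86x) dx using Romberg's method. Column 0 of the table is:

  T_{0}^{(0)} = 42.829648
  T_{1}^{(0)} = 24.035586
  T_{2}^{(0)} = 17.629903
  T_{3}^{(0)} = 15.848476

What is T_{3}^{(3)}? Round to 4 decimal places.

15.2370

Richardson extrapolation on the trapezoidal column (denominator 4−1=3):
T_{1}^{(1)} = (4·24.035586 − 42.829648) / 3 = 17.770899
T_{2}^{(1)} = 17.629903 + (17.629903 − 24.035586)/3 = 15.494675
T_{3}^{(1)} = 15.848476 + (15.848476 − 17.629903)/3 = 15.254667
T_{2}^{(2)} = (16·15.494675 − 17.770899) / 15 = 15.342927
T_{3}^{(2)} = (16·15.254667 − 15.494675) / 15 = 15.238666
T_{3}^{(3)} = (64·15.238666 − 15.342927) / 63 = 15.237011
(Column j=1 coincides with Simpson's rule on the same nodes.)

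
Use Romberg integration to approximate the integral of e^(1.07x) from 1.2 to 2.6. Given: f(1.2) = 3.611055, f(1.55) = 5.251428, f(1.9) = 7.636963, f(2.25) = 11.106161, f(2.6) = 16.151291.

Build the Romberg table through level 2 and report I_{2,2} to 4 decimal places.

I_{0,0} (trapezoid, 1 panel, h=1.4000): 13.833642
I_{1,0} (trapezoid, 2 panels, h=0.7000): 12.262695
I_{2,0} (trapezoid, 4 panels, h=0.3500): 11.856504
I_{1,1} = 12.262695 + (12.262695 − 13.833642)/3 = 11.739046
I_{2,1} = 11.856504 + (11.856504 − 12.262695)/3 = 11.721107
I_{2,2} = 11.721107 + (11.721107 − 11.739046)/15 = 11.719911

11.7199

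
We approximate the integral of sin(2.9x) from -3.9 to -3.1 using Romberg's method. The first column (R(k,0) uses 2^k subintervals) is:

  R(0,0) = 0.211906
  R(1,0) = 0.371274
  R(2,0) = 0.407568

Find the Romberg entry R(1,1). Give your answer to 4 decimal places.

Richardson extrapolation on the trapezoidal column (denominator 4−1=3):
R(1,1) = (4·0.371274 − 0.211906) / 3 = 0.424397
(Column j=1 coincides with Simpson's rule on the same nodes.)

0.4244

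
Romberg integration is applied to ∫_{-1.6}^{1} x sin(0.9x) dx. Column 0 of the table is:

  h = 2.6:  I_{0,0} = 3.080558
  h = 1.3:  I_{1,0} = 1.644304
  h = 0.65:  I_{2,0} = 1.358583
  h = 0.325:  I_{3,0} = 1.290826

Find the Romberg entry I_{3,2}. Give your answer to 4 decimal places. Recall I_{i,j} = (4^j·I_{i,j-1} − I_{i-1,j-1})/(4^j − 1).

Richardson extrapolation on the trapezoidal column (denominator 4−1=3):
I_{2,1} = 1.358583 + (1.358583 − 1.644304)/3 = 1.263343
I_{3,1} = 1.290826 + (1.290826 − 1.358583)/3 = 1.268240
I_{3,2} = (16·1.268240 − 1.263343) / 15 = 1.268566

1.2686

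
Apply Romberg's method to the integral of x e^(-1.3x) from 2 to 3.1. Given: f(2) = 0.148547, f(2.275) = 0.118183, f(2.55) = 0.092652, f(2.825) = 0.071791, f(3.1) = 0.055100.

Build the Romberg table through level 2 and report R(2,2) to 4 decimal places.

0.1053

R(0,0) (trapezoid, 1 panel, h=1.1000): 0.112006
R(1,0) (trapezoid, 2 panels, h=0.5500): 0.106962
R(2,0) (trapezoid, 4 panels, h=0.2750): 0.105724
R(1,1) = 0.106962 + (0.106962 − 0.112006)/3 = 0.105281
R(2,1) = 0.105724 + (0.105724 − 0.106962)/3 = 0.105311
R(2,2) = 0.105311 + (0.105311 − 0.105281)/15 = 0.105313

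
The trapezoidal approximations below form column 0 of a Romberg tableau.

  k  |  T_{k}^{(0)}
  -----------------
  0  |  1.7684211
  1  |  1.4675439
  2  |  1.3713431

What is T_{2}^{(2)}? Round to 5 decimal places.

Richardson extrapolation on the trapezoidal column (denominator 4−1=3):
T_{1}^{(1)} = (4·1.4675439 − 1.7684211) / 3 = 1.3672515
T_{2}^{(1)} = 1.3713431 + (1.3713431 − 1.4675439)/3 = 1.3392762
T_{2}^{(2)} = (16·1.3392762 − 1.3672515) / 15 = 1.3374112

1.33741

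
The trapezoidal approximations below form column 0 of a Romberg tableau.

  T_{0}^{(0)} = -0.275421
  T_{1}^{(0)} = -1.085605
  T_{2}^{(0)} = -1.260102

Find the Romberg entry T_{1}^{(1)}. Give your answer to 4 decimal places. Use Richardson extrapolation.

-1.3557

Richardson extrapolation on the trapezoidal column (denominator 4−1=3):
T_{1}^{(1)} = -1.085605 + (-1.085605 − (-0.275421))/3 = -1.355666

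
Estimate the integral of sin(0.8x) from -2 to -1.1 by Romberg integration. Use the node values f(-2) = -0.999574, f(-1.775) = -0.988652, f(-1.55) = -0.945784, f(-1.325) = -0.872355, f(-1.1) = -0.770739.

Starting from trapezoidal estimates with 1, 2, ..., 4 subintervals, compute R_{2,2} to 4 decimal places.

R_{0,0} (trapezoid, 1 panel, h=0.9000): -0.796641
R_{1,0} (trapezoid, 2 panels, h=0.4500): -0.823923
R_{2,0} (trapezoid, 4 panels, h=0.2250): -0.830688
R_{1,1} = -0.823923 + (-0.823923 − (-0.796641))/3 = -0.833017
R_{2,1} = -0.830688 + (-0.830688 − (-0.823923))/3 = -0.832943
R_{2,2} = -0.832943 + (-0.832943 − (-0.833017))/15 = -0.832938

-0.8329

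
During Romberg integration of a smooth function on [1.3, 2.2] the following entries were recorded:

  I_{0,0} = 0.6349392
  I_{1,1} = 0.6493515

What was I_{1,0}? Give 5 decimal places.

0.64575

From I_{1,1} = (4·I_{1,0} − I_{0,0})/3, solve for I_{1,0}:
4·I_{1,0} = 3·0.6493515 + 0.6349392 = 2.5829937
I_{1,0} = 0.6457484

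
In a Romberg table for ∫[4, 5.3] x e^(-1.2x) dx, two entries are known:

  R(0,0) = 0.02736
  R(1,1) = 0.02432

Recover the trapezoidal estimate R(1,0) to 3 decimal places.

From R(1,1) = (4·R(1,0) − R(0,0))/3, solve for R(1,0):
4·R(1,0) = 3·0.02432 + 0.02736 = 0.10032
R(1,0) = 0.02508

0.025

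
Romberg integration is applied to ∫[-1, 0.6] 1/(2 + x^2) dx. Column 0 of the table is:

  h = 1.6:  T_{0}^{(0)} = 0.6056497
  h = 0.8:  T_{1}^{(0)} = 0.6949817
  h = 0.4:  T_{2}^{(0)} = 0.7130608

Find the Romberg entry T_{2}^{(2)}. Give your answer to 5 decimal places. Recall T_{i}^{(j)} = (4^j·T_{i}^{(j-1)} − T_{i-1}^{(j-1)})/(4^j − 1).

Richardson extrapolation on the trapezoidal column (denominator 4−1=3):
T_{1}^{(1)} = (4·0.6949817 − 0.6056497) / 3 = 0.7247590
T_{2}^{(1)} = (4·0.7130608 − 0.6949817) / 3 = 0.7190872
T_{2}^{(2)} = 0.7190872 + (0.7190872 − 0.7247590)/15 = 0.7187091

0.71871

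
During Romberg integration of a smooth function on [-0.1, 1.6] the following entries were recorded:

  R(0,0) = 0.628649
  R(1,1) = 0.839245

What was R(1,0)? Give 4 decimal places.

From R(1,1) = (4·R(1,0) − R(0,0))/3, solve for R(1,0):
4·R(1,0) = 3·0.839245 + 0.628649 = 3.146384
R(1,0) = 0.786596

0.7866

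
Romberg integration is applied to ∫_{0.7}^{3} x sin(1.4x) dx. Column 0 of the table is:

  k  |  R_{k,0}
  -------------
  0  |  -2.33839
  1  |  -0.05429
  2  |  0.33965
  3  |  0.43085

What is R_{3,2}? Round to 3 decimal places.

0.461

R_{2,1} = 0.33965 + (0.33965 − (-0.05429))/3 = 0.47096
R_{3,1} = (4·0.43085 − 0.33965) / 3 = 0.46125
R_{3,2} = (16·0.46125 − 0.47096) / 15 = 0.46060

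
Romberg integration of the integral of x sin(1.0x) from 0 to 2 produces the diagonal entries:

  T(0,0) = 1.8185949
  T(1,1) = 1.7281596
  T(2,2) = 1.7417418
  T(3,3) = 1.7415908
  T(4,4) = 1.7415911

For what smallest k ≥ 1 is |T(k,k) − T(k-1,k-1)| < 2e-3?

|T(1,1) − T(0,0)| = 0.0904353 ≥ 2e-3
|T(2,2) − T(1,1)| = 0.0135822 ≥ 2e-3
|T(3,3) − T(2,2)| = 0.0001510 < 2e-3

k = 3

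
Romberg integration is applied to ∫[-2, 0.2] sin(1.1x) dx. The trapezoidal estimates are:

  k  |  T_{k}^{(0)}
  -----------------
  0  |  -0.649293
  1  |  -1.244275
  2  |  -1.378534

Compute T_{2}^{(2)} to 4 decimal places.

-1.4220

T_{1}^{(1)} = (4·(-1.244275) − (-0.649293)) / 3 = -1.442602
T_{2}^{(1)} = -1.378534 + (-1.378534 − (-1.244275))/3 = -1.423287
T_{2}^{(2)} = -1.423287 + (-1.423287 − (-1.442602))/15 = -1.421999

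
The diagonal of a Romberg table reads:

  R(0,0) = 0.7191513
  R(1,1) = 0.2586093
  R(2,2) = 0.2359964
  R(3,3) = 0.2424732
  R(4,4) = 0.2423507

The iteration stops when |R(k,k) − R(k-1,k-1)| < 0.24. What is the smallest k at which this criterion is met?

k = 2

|R(1,1) − R(0,0)| = 0.4605420 ≥ 0.24
|R(2,2) − R(1,1)| = 0.0226129 < 0.24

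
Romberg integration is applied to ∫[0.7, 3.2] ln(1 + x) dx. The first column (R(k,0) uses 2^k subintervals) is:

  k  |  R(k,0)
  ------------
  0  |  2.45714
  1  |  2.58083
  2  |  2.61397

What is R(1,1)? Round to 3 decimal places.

Richardson extrapolation on the trapezoidal column (denominator 4−1=3):
R(1,1) = 2.58083 + (2.58083 − 2.45714)/3 = 2.62206
(Column j=1 coincides with Simpson's rule on the same nodes.)

2.622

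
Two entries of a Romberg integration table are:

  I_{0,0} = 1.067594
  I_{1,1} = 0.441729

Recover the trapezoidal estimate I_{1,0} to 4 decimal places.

0.5982

From I_{1,1} = (4·I_{1,0} − I_{0,0})/3, solve for I_{1,0}:
4·I_{1,0} = 3·0.441729 + 1.067594 = 2.392781
I_{1,0} = 0.598195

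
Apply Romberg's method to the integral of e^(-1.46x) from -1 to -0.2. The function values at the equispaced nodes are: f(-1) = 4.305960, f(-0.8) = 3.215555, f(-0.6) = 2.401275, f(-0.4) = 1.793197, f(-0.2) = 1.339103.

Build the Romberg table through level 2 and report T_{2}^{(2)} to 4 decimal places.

2.0321

T_{0}^{(0)} (trapezoid, 1 panel, h=0.8000): 2.258025
T_{1}^{(0)} (trapezoid, 2 panels, h=0.4000): 2.089523
T_{2}^{(0)} (trapezoid, 4 panels, h=0.2000): 2.046512
T_{1}^{(1)} = 2.089523 + (2.089523 − 2.258025)/3 = 2.033356
T_{2}^{(1)} = 2.046512 + (2.046512 − 2.089523)/3 = 2.032175
T_{2}^{(2)} = 2.032175 + (2.032175 − 2.033356)/15 = 2.032096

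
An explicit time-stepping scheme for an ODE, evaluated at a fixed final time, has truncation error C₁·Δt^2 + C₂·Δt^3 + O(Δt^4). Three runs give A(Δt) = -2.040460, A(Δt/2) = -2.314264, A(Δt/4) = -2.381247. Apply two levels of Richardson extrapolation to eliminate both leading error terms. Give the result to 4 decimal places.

First eliminate the Δt^2 term (factor 2^2 = 4):
  B₁ = (4·(-2.314264) − (-2.040460))/3 = -2.405532
  B₂ = (4·(-2.381247) − (-2.314264))/3 = -2.403575
Then eliminate the Δt^3 term (factor 2^3 = 8):
  (8·(-2.403575) − (-2.405532))/7 = -2.403295

-2.4033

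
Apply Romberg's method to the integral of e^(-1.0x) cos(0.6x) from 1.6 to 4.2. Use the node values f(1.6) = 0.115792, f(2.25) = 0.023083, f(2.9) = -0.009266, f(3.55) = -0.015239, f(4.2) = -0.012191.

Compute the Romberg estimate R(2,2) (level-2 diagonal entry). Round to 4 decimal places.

0.0250

R(0,0) (trapezoid, 1 panel, h=2.6000): 0.134681
R(1,0) (trapezoid, 2 panels, h=1.3000): 0.055295
R(2,0) (trapezoid, 4 panels, h=0.6500): 0.032746
R(1,1) = 0.055295 + (0.055295 − 0.134681)/3 = 0.028833
R(2,1) = 0.032746 + (0.032746 − 0.055295)/3 = 0.025230
R(2,2) = 0.025230 + (0.025230 − 0.028833)/15 = 0.024990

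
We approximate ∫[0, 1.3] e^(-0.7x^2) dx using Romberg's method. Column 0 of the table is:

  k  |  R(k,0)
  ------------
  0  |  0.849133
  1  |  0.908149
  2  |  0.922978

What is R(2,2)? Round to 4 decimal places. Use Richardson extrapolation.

Richardson extrapolation on the trapezoidal column (denominator 4−1=3):
R(1,1) = 0.908149 + (0.908149 − 0.849133)/3 = 0.927821
R(2,1) = 0.922978 + (0.922978 − 0.908149)/3 = 0.927921
R(2,2) = 0.927921 + (0.927921 − 0.927821)/15 = 0.927928

0.9279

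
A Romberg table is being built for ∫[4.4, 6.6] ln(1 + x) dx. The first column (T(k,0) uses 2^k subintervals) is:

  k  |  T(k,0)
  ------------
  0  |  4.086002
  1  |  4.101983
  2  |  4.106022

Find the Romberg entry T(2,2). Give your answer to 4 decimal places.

4.1074

T(1,1) = 4.101983 + (4.101983 − 4.086002)/3 = 4.107310
T(2,1) = 4.106022 + (4.106022 − 4.101983)/3 = 4.107368
T(2,2) = 4.107368 + (4.107368 − 4.107310)/15 = 4.107372
(Column j=1 coincides with Simpson's rule on the same nodes.)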